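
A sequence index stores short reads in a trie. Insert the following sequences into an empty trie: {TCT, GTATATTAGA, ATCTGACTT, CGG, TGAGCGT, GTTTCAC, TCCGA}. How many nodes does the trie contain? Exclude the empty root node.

39

For each word, the new-node count is its length minus the longest prefix already in the trie:
  "TCT" → 3 new (T, C, T)
  "GTATATTAGA" → 10 new (G, T, A, T, A, T, T, A, G, A)
  "ATCTGACTT" → 9 new (A, T, C, T, G, A, C, T, T)
  "CGG" → 3 new (C, G, G)
  "TGAGCGT" → prefix "T" already present; 6 new (G, A, G, C, G, T)
  "GTTTCAC" → prefix "GT" already present; 5 new (T, T, C, A, C)
  "TCCGA" → prefix "TC" already present; 3 new (C, G, A)
Total nodes = 3 + 10 + 9 + 3 + 6 + 5 + 3 = 39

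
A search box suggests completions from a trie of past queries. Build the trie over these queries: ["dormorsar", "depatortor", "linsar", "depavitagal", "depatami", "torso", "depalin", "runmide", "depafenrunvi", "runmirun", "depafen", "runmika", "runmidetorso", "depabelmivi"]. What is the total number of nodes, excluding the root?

Insert word by word; a character creates a node only if that edge doesn't already exist:
  "dormorsar" → 9 new (d, o, r, m, o, r, s, a, r)
  "depatortor" → prefix "d" already present; 9 new (e, p, a, t, o, r, t, o, r)
  "linsar" → 6 new (l, i, n, s, a, r)
  "depavitagal" → prefix "depa" already present; 7 new (v, i, t, a, g, a, l)
  "depatami" → prefix "depat" already present; 3 new (a, m, i)
  "torso" → 5 new (t, o, r, s, o)
  "depalin" → prefix "depa" already present; 3 new (l, i, n)
  "runmide" → 7 new (r, u, n, m, i, d, e)
  "depafenrunvi" → prefix "depa" already present; 8 new (f, e, n, r, u, n, v, i)
  "runmirun" → prefix "runmi" already present; 3 new (r, u, n)
  "depafen" → prefix "depafen" already present; 0 new (none)
  "runmika" → prefix "runmi" already present; 2 new (k, a)
  "runmidetorso" → prefix "runmide" already present; 5 new (t, o, r, s, o)
  "depabelmivi" → prefix "depa" already present; 7 new (b, e, l, m, i, v, i)
Total nodes = 9 + 9 + 6 + 7 + 3 + 5 + 3 + 7 + 8 + 3 + 0 + 2 + 5 + 7 = 74

74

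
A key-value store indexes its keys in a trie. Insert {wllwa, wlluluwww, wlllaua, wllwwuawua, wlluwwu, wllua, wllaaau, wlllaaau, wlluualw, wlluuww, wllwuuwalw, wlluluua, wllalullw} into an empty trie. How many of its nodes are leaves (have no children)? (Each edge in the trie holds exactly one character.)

13

Leaves are exactly the stored words that no other stored word extends.
Those words: "wllaaau", "wllalullw", "wlllaaau", "wlllaua", "wllua", "wlluluua", "wlluluwww", "wlluualw", "wlluuww", "wlluwwu", "wllwa", "wllwuuwalw", "wllwwuawua"
Leaf count: 13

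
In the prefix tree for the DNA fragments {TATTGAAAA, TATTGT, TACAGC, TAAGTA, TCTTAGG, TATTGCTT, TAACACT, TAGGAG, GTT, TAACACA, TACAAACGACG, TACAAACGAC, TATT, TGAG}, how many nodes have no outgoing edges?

12

A leaf is a node with no children — equivalently, the end of a word that is not a proper prefix of any other stored word.
Those words: "GTT", "TAACACA", "TAACACT", "TAAGTA", "TACAAACGACG", "TACAGC", "TAGGAG", "TATTGAAAA", "TATTGCTT", "TATTGT", "TCTTAGG", "TGAG"
Leaf count: 12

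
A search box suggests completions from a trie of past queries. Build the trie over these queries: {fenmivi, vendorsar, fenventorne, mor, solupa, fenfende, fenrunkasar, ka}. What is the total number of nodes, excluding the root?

48

Insert word by word; a character creates a node only if that edge doesn't already exist:
  "fenmivi" → 7 new (f, e, n, m, i, v, i)
  "vendorsar" → 9 new (v, e, n, d, o, r, s, a, r)
  "fenventorne" → prefix "fen" already present; 8 new (v, e, n, t, o, r, n, e)
  "mor" → 3 new (m, o, r)
  "solupa" → 6 new (s, o, l, u, p, a)
  "fenfende" → prefix "fen" already present; 5 new (f, e, n, d, e)
  "fenrunkasar" → prefix "fen" already present; 8 new (r, u, n, k, a, s, a, r)
  "ka" → 2 new (k, a)
Total nodes = 7 + 9 + 8 + 3 + 6 + 5 + 8 + 2 = 48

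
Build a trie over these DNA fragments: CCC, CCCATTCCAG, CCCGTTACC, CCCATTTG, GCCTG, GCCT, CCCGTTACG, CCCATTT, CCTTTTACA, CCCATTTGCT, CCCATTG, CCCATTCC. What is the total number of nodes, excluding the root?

Count nodes per top-level branch (shared prefixes stored once):
  'C'-branch (CCC, CCCATTCC, CCCATTCCAG, CCCATTG, CCCATTT, CCCATTTG, CCCATTTGCT, CCCGTTACC, CCCGTTACG, CCTTTTACA): 29 nodes
  'G'-branch (GCCT, GCCTG): 5 nodes
Sum: 34

34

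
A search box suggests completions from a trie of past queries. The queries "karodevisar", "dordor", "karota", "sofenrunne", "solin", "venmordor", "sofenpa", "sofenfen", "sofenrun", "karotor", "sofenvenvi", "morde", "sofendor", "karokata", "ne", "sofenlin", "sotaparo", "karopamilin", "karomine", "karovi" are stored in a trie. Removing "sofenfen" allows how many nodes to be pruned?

3

After clearing the end-marker at "sofenfen", prune upward until reaching a node still needed by another word.
The suffix "fen" (3 nodes) is used only by "sofenfen"; the node for "sofen" still has the child "r", so pruning stops there.
Nodes removed: 3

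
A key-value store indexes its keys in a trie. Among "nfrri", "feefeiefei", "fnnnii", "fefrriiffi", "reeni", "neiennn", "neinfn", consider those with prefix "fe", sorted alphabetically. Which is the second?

Filter for "fe…" and sort: "feefeiefei", "fefrriiffi"
Position 2: fefrriiffi

fefrriiffi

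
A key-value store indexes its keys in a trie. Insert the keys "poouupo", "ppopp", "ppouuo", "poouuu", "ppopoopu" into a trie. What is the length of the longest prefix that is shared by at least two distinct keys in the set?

Look for the deepest trie node that still has at least two words in its subtree.
e.g. "poouupo" and "poouuu" share the prefix "poouu" of length 5; no pair shares a longer one.
Longest shared-prefix length: 5

5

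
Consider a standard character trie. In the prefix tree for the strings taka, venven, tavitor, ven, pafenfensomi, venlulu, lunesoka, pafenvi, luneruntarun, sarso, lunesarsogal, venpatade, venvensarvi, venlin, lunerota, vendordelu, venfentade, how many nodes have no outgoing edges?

15

Leaves are exactly the stored words that no other stored word extends.
Those words: "lunerota", "luneruntarun", "lunesarsogal", "lunesoka", "pafenfensomi", "pafenvi", "sarso", "taka", "tavitor", "vendordelu", "venfentade", "venlin", "venlulu", "venpatade", "venvensarvi"
Leaf count: 15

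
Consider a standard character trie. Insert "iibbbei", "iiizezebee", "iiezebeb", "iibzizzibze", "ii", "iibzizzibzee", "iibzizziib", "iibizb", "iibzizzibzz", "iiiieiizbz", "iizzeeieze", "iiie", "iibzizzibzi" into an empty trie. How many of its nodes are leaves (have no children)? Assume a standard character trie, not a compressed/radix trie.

A leaf is a node with no children — equivalently, the end of a word that is not a proper prefix of any other stored word.
Those words: "iibbbei", "iibizb", "iibzizzibzee", "iibzizzibzi", "iibzizzibzz", "iibzizziib", "iiezebeb", "iiie", "iiiieiizbz", "iiizezebee", "iizzeeieze"
Leaf count: 11

11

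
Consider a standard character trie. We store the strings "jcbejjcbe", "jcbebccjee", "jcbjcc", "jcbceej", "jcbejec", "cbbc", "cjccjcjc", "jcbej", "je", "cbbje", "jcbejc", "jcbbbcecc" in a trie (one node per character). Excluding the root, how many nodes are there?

45

Insert word by word; a character creates a node only if that edge doesn't already exist:
  "jcbejjcbe" → 9 new (j, c, b, e, j, j, c, b, e)
  "jcbebccjee" → prefix "jcbe" already present; 6 new (b, c, c, j, e, e)
  "jcbjcc" → prefix "jcb" already present; 3 new (j, c, c)
  "jcbceej" → prefix "jcb" already present; 4 new (c, e, e, j)
  "jcbejec" → prefix "jcbej" already present; 2 new (e, c)
  "cbbc" → 4 new (c, b, b, c)
  "cjccjcjc" → prefix "c" already present; 7 new (j, c, c, j, c, j, c)
  "jcbej" → prefix "jcbej" already present; 0 new (none)
  "je" → prefix "j" already present; 1 new (e)
  "cbbje" → prefix "cbb" already present; 2 new (j, e)
  "jcbejc" → prefix "jcbej" already present; 1 new (c)
  "jcbbbcecc" → prefix "jcb" already present; 6 new (b, b, c, e, c, c)
Total nodes = 9 + 6 + 3 + 4 + 2 + 4 + 7 + 0 + 1 + 2 + 1 + 6 = 45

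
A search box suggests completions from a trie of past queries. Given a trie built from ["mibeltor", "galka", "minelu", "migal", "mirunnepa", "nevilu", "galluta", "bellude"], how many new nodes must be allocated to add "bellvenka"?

5

Walking "bellvenka" from the root, the first 4 characters ("bell") follow existing edges; "v" is the first miss.
Each of the 5 remaining characters creates one node.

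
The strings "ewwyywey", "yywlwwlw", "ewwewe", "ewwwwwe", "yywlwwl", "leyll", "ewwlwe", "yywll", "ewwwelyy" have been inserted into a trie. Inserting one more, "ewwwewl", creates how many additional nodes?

The longest prefix of "ewwwewl" already in the trie is "ewwwe" (length 5).
So 7 − 5 = 2 new nodes.

2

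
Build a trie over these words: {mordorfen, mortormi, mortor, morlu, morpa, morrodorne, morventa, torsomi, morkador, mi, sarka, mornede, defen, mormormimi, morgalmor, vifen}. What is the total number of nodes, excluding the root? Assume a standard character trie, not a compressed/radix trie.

Trace insertions, counting only characters that open a new branch:
  "mordorfen" → 9 new (m, o, r, d, o, r, f, e, n)
  "mortormi" → prefix "mor" already present; 5 new (t, o, r, m, i)
  "mortor" → prefix "mortor" already present; 0 new (none)
  "morlu" → prefix "mor" already present; 2 new (l, u)
  "morpa" → prefix "mor" already present; 2 new (p, a)
  "morrodorne" → prefix "mor" already present; 7 new (r, o, d, o, r, n, e)
  "morventa" → prefix "mor" already present; 5 new (v, e, n, t, a)
  "torsomi" → 7 new (t, o, r, s, o, m, i)
  "morkador" → prefix "mor" already present; 5 new (k, a, d, o, r)
  "mi" → prefix "m" already present; 1 new (i)
  "sarka" → 5 new (s, a, r, k, a)
  "mornede" → prefix "mor" already present; 4 new (n, e, d, e)
  "defen" → 5 new (d, e, f, e, n)
  "mormormimi" → prefix "mor" already present; 7 new (m, o, r, m, i, m, i)
  "morgalmor" → prefix "mor" already present; 6 new (g, a, l, m, o, r)
  "vifen" → 5 new (v, i, f, e, n)
Total nodes = 9 + 5 + 0 + 2 + 2 + 7 + 5 + 7 + 5 + 1 + 5 + 4 + 5 + 7 + 6 + 5 = 75

75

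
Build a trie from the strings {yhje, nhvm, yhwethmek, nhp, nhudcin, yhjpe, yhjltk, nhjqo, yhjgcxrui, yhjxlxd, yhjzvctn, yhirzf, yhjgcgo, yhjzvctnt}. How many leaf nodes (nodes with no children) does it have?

13

Leaves are exactly the stored words that no other stored word extends.
Those words: "nhjqo", "nhp", "nhudcin", "nhvm", "yhirzf", "yhje", "yhjgcgo", "yhjgcxrui", "yhjltk", "yhjpe", "yhjxlxd", "yhjzvctnt", "yhwethmek"
Leaf count: 13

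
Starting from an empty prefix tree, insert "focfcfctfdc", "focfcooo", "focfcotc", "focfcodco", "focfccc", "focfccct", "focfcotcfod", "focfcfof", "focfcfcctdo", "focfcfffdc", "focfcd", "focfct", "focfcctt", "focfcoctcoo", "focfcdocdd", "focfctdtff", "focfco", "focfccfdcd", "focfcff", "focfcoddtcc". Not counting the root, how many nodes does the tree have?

60

Insert word by word; a character creates a node only if that edge doesn't already exist:
  "focfcfctfdc" → 11 new (f, o, c, f, c, f, c, t, f, d, c)
  "focfcooo" → prefix "focfc" already present; 3 new (o, o, o)
  "focfcotc" → prefix "focfco" already present; 2 new (t, c)
  "focfcodco" → prefix "focfco" already present; 3 new (d, c, o)
  "focfccc" → prefix "focfc" already present; 2 new (c, c)
  "focfccct" → prefix "focfccc" already present; 1 new (t)
  "focfcotcfod" → prefix "focfcotc" already present; 3 new (f, o, d)
  "focfcfof" → prefix "focfcf" already present; 2 new (o, f)
  "focfcfcctdo" → prefix "focfcfc" already present; 4 new (c, t, d, o)
  "focfcfffdc" → prefix "focfcf" already present; 4 new (f, f, d, c)
  "focfcd" → prefix "focfc" already present; 1 new (d)
  "focfct" → prefix "focfc" already present; 1 new (t)
  "focfcctt" → prefix "focfcc" already present; 2 new (t, t)
  "focfcoctcoo" → prefix "focfco" already present; 5 new (c, t, c, o, o)
  "focfcdocdd" → prefix "focfcd" already present; 4 new (o, c, d, d)
  "focfctdtff" → prefix "focfct" already present; 4 new (d, t, f, f)
  "focfco" → prefix "focfco" already present; 0 new (none)
  "focfccfdcd" → prefix "focfcc" already present; 4 new (f, d, c, d)
  "focfcff" → prefix "focfcff" already present; 0 new (none)
  "focfcoddtcc" → prefix "focfcod" already present; 4 new (d, t, c, c)
Total nodes = 11 + 3 + 2 + 3 + 2 + 1 + 3 + 2 + 4 + 4 + 1 + 1 + 2 + 5 + 4 + 4 + 0 + 4 + 0 + 4 = 60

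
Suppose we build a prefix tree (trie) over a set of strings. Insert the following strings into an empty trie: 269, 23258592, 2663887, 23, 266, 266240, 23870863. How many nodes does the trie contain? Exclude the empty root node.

24

Trie structure (* marks end of a word):
(root)
└─ 2
   ├─ 3 *
   │  ├─ 2
   │  │  └─ 5
   │  │     └─ 8
   │  │        └─ 5
   │  │           └─ 9
   │  │              └─ 2 *
   │  └─ 8
   │     └─ 7
   │        └─ 0
   │           └─ 8
   │              └─ 6
   │                 └─ 3 *
   └─ 6
      ├─ 6 *
      │  ├─ 2
      │  │  └─ 4
      │  │     └─ 0 *
      │  └─ 3
      │     └─ 8
      │        └─ 8
      │           └─ 7 *
      └─ 9 *
Counting every labelled node above: 24.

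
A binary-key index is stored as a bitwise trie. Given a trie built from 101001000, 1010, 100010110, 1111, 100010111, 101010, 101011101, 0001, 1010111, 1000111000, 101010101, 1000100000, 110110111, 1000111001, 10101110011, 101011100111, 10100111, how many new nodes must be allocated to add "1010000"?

2

"10100" is already a path in the trie; the remaining "00" must be added.
Each of the 2 remaining characters creates one node.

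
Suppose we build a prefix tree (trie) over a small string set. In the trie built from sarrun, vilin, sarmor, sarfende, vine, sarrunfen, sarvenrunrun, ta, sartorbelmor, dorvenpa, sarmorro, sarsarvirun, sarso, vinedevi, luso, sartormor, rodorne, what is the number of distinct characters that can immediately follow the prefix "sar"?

6

Follow the path "sar" to its node, then look at its outgoing edges.
Distinct next characters after "sar": f, m, r, s, t, v.
That node has 6 child edges.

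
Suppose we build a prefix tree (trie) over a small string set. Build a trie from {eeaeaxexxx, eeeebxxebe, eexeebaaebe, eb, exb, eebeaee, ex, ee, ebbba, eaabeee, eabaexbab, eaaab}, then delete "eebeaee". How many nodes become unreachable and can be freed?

5

After clearing the end-marker at "eebeaee", prune upward until reaching a node still needed by another word.
The suffix "beaee" (5 nodes) is used only by "eebeaee"; the node for "ee" still has the child "a", so pruning stops there.
Nodes removed: 5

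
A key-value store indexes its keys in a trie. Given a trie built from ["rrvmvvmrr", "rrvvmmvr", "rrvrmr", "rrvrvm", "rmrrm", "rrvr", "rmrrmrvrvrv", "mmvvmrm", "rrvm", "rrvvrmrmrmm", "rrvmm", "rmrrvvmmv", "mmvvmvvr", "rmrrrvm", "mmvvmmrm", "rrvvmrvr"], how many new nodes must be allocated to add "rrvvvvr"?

Walking "rrvvvvr" from the root, the first 4 characters ("rrvv") follow existing edges; "v" is the first miss.
So 7 − 4 = 3 new nodes.

3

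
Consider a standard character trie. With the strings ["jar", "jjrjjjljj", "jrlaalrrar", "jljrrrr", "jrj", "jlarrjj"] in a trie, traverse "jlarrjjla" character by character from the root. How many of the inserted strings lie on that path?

Check each prefix of "jlarrjjla" against the stored set — each match is an end-marker on the path.
Prefixes of the query that are stored words: "jlarrjj"
Count: 1

1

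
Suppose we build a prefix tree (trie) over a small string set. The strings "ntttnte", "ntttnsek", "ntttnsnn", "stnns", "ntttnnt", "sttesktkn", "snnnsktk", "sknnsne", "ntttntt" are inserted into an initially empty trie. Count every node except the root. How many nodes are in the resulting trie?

40

For each word, the new-node count is its length minus the longest prefix already in the trie:
  "ntttnte" → 7 new (n, t, t, t, n, t, e)
  "ntttnsek" → prefix "ntttn" already present; 3 new (s, e, k)
  "ntttnsnn" → prefix "ntttns" already present; 2 new (n, n)
  "stnns" → 5 new (s, t, n, n, s)
  "ntttnnt" → prefix "ntttn" already present; 2 new (n, t)
  "sttesktkn" → prefix "st" already present; 7 new (t, e, s, k, t, k, n)
  "snnnsktk" → prefix "s" already present; 7 new (n, n, n, s, k, t, k)
  "sknnsne" → prefix "s" already present; 6 new (k, n, n, s, n, e)
  "ntttntt" → prefix "ntttnt" already present; 1 new (t)
Total nodes = 7 + 3 + 2 + 5 + 2 + 7 + 7 + 6 + 1 = 40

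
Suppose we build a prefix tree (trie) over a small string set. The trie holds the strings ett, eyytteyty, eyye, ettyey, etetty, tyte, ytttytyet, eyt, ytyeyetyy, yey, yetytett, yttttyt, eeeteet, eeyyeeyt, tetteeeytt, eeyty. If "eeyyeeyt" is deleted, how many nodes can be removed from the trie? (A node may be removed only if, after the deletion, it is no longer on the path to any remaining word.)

After clearing the end-marker at "eeyyeeyt", prune upward until reaching a node still needed by another word.
The suffix "yeeyt" (5 nodes) is used only by "eeyyeeyt"; the node for "eey" still has the child "t", so pruning stops there.
Nodes removed: 5

5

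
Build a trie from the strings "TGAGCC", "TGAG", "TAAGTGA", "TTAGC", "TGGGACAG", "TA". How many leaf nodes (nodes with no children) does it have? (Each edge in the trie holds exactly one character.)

4

A leaf is a node with no children — equivalently, the end of a word that is not a proper prefix of any other stored word.
Those words: "TAAGTGA", "TGAGCC", "TGGGACAG", "TTAGC"
Leaf count: 4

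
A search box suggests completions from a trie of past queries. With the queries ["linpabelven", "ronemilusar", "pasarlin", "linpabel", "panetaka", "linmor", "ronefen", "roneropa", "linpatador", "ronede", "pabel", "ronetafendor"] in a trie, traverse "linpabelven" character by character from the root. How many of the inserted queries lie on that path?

2

Check each prefix of "linpabelven" against the stored set — each match is an end-marker on the path.
Prefixes of the query that are stored words: "linpabel", "linpabelven"
Count: 2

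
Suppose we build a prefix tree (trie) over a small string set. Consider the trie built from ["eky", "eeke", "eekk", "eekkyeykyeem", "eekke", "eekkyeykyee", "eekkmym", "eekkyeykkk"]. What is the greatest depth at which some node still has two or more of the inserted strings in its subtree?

11

Look for the deepest trie node that still has at least two words in its subtree.
"eekkyeykyee" and "eekkyeykyeem" agree on "eekkyeykyee" (11 characters) before diverging; nothing deeper is shared.
Longest shared-prefix length: 11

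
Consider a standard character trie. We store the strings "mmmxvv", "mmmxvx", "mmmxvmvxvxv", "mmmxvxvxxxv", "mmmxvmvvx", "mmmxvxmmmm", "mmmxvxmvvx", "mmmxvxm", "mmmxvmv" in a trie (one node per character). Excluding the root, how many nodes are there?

27

Trace insertions, counting only characters that open a new branch:
  "mmmxvv" → 6 new (m, m, m, x, v, v)
  "mmmxvx" → prefix "mmmxv" already present; 1 new (x)
  "mmmxvmvxvxv" → prefix "mmmxv" already present; 6 new (m, v, x, v, x, v)
  "mmmxvxvxxxv" → prefix "mmmxvx" already present; 5 new (v, x, x, x, v)
  "mmmxvmvvx" → prefix "mmmxvmv" already present; 2 new (v, x)
  "mmmxvxmmmm" → prefix "mmmxvx" already present; 4 new (m, m, m, m)
  "mmmxvxmvvx" → prefix "mmmxvxm" already present; 3 new (v, v, x)
  "mmmxvxm" → prefix "mmmxvxm" already present; 0 new (none)
  "mmmxvmv" → prefix "mmmxvmv" already present; 0 new (none)
Total nodes = 6 + 1 + 6 + 5 + 2 + 4 + 3 + 0 + 0 = 27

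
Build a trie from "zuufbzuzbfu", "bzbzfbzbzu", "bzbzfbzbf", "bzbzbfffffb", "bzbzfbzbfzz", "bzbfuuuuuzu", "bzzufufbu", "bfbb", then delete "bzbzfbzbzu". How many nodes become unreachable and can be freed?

A node on "bzbzfbzbzu"'s path can go only if nothing else ends at it or branches off below it.
The suffix "zu" (2 nodes) is used only by "bzbzfbzbzu"; the node for "bzbzfbzb" still has the child "f", so pruning stops there.
Nodes removed: 2

2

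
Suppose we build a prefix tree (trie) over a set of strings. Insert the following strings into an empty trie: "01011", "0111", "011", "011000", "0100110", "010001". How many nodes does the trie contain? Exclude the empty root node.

Trace insertions, counting only characters that open a new branch:
  "01011" → 5 new (0, 1, 0, 1, 1)
  "0111" → prefix "01" already present; 2 new (1, 1)
  "011" → prefix "011" already present; 0 new (none)
  "011000" → prefix "011" already present; 3 new (0, 0, 0)
  "0100110" → prefix "010" already present; 4 new (0, 1, 1, 0)
  "010001" → prefix "0100" already present; 2 new (0, 1)
Total nodes = 5 + 2 + 0 + 3 + 4 + 2 = 16

16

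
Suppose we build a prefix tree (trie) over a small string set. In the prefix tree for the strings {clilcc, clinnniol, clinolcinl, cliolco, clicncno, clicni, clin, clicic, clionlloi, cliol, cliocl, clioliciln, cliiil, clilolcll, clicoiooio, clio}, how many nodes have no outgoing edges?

A leaf is a node with no children — equivalently, the end of a word that is not a proper prefix of any other stored word.
Those words: "clicic", "clicncno", "clicni", "clicoiooio", "cliiil", "clilcc", "clilolcll", "clinnniol", "clinolcinl", "cliocl", "cliolco", "clioliciln", "clionlloi"
Leaf count: 13

13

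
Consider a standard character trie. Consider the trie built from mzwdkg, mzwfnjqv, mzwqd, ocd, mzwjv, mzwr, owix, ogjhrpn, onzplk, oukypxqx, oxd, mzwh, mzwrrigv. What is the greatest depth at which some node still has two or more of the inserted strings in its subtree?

4

The deepest shared node is where two words last agree before diverging.
"mzwr" and "mzwrrigv" agree on "mzwr" (4 characters) before diverging; nothing deeper is shared.
Longest shared-prefix length: 4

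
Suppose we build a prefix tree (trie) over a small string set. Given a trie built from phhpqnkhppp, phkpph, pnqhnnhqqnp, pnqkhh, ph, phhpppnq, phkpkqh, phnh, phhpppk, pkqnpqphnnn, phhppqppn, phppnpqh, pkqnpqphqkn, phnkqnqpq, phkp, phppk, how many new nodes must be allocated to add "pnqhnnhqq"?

"pnqhnnhqq" is already a full path in the trie; only an end-marker is added.
No new nodes are needed: 0.

0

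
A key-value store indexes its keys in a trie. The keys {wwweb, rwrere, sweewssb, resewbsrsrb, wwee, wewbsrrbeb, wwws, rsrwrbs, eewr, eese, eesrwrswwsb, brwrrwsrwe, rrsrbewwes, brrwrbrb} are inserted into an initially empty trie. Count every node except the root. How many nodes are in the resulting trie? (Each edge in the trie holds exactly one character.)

86

For each word, the new-node count is its length minus the longest prefix already in the trie:
  "wwweb" → 5 new (w, w, w, e, b)
  "rwrere" → 6 new (r, w, r, e, r, e)
  "sweewssb" → 8 new (s, w, e, e, w, s, s, b)
  "resewbsrsrb" → prefix "r" already present; 10 new (e, s, e, w, b, s, r, s, r, b)
  "wwee" → prefix "ww" already present; 2 new (e, e)
  "wewbsrrbeb" → prefix "w" already present; 9 new (e, w, b, s, r, r, b, e, b)
  "wwws" → prefix "www" already present; 1 new (s)
  "rsrwrbs" → prefix "r" already present; 6 new (s, r, w, r, b, s)
  "eewr" → 4 new (e, e, w, r)
  "eese" → prefix "ee" already present; 2 new (s, e)
  "eesrwrswwsb" → prefix "ees" already present; 8 new (r, w, r, s, w, w, s, b)
  "brwrrwsrwe" → 10 new (b, r, w, r, r, w, s, r, w, e)
  "rrsrbewwes" → prefix "r" already present; 9 new (r, s, r, b, e, w, w, e, s)
  "brrwrbrb" → prefix "br" already present; 6 new (r, w, r, b, r, b)
Total nodes = 5 + 6 + 8 + 10 + 2 + 9 + 1 + 6 + 4 + 2 + 8 + 10 + 9 + 6 = 86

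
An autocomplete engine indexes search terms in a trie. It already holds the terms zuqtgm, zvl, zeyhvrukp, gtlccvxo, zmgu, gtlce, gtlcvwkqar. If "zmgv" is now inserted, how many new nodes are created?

1

"zmg" is already a path in the trie; the remaining "v" must be added.
New nodes needed: |"zmgv"| − 3 = 4 − 3 = 1.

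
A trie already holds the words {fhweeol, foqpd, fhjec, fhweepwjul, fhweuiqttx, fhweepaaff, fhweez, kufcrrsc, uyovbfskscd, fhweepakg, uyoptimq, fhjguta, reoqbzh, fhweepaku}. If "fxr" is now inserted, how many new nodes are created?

2

The longest prefix of "fxr" already in the trie is "f" (length 1).
Each of the 2 remaining characters creates one node.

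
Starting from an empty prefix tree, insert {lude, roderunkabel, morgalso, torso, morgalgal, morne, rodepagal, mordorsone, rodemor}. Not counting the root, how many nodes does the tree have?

49

For each word, the new-node count is its length minus the longest prefix already in the trie:
  "lude" → 4 new (l, u, d, e)
  "roderunkabel" → 12 new (r, o, d, e, r, u, n, k, a, b, e, l)
  "morgalso" → 8 new (m, o, r, g, a, l, s, o)
  "torso" → 5 new (t, o, r, s, o)
  "morgalgal" → prefix "morgal" already present; 3 new (g, a, l)
  "morne" → prefix "mor" already present; 2 new (n, e)
  "rodepagal" → prefix "rode" already present; 5 new (p, a, g, a, l)
  "mordorsone" → prefix "mor" already present; 7 new (d, o, r, s, o, n, e)
  "rodemor" → prefix "rode" already present; 3 new (m, o, r)
Total nodes = 4 + 12 + 8 + 5 + 3 + 2 + 5 + 7 + 3 = 49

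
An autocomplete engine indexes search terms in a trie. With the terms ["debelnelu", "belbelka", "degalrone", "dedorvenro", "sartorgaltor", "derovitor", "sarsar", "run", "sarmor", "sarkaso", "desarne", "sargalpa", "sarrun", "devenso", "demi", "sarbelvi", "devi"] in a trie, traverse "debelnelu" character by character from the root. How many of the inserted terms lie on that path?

1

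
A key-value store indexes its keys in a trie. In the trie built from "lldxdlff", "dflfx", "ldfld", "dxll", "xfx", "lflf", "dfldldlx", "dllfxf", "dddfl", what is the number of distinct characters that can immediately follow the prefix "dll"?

1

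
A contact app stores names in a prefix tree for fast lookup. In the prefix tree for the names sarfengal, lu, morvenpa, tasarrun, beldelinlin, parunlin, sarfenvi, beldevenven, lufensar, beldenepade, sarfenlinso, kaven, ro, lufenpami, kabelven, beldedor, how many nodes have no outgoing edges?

15

Leaves are exactly the stored words that no other stored word extends.
Those words: "beldedor", "beldelinlin", "beldenepade", "beldevenven", "kabelven", "kaven", "lufenpami", "lufensar", "morvenpa", "parunlin", "ro", "sarfengal", "sarfenlinso", "sarfenvi", "tasarrun"
Leaf count: 15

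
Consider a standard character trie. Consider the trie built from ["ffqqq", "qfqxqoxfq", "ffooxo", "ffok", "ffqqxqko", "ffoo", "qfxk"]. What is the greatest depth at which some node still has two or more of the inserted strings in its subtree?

Look for the deepest trie node that still has at least two words in its subtree.
e.g. "ffoo" and "ffooxo" share the prefix "ffoo" of length 4; no pair shares a longer one.
Longest shared-prefix length: 4

4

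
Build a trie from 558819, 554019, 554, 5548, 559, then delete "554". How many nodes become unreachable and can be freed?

After clearing the end-marker at "554", prune upward until reaching a node still needed by another word.
Every node on "554" is still needed (e.g. by "554019"), so nothing is freed.
Nodes removed: 0

0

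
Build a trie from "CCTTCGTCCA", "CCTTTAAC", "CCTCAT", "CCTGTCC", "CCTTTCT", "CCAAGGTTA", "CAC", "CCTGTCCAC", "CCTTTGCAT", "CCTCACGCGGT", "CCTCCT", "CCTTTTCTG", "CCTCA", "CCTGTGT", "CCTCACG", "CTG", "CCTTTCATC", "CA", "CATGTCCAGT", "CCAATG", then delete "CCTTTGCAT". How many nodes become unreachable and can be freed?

4

After clearing the end-marker at "CCTTTGCAT", prune upward until reaching a node still needed by another word.
The suffix "GCAT" (4 nodes) is used only by "CCTTTGCAT"; the node for "CCTTT" still has the child "A", so pruning stops there.
Nodes removed: 4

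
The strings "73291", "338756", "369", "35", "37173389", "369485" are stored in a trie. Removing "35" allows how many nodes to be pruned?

1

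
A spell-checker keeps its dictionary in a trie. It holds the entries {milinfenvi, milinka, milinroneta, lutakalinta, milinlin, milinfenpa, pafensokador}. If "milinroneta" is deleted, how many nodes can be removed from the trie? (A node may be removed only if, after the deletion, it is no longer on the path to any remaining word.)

6

After clearing the end-marker at "milinroneta", prune upward until reaching a node still needed by another word.
The suffix "roneta" (6 nodes) is used only by "milinroneta"; the node for "milin" still has the child "f", so pruning stops there.
Nodes removed: 6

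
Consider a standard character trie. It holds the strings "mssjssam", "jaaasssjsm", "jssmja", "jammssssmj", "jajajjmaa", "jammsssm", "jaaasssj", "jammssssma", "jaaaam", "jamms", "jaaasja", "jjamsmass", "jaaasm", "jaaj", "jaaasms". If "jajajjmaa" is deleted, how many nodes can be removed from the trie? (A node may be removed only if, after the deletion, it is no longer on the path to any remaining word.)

7

A node on "jajajjmaa"'s path can go only if nothing else ends at it or branches off below it.
The suffix "jajjmaa" (7 nodes) is used only by "jajajjmaa"; the node for "ja" still has the child "a", so pruning stops there.
Nodes removed: 7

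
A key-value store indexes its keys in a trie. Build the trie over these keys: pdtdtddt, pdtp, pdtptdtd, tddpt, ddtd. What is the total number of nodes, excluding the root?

22

Insert word by word; a character creates a node only if that edge doesn't already exist:
  "pdtdtddt" → 8 new (p, d, t, d, t, d, d, t)
  "pdtp" → prefix "pdt" already present; 1 new (p)
  "pdtptdtd" → prefix "pdtp" already present; 4 new (t, d, t, d)
  "tddpt" → 5 new (t, d, d, p, t)
  "ddtd" → 4 new (d, d, t, d)
Total nodes = 8 + 1 + 4 + 5 + 4 = 22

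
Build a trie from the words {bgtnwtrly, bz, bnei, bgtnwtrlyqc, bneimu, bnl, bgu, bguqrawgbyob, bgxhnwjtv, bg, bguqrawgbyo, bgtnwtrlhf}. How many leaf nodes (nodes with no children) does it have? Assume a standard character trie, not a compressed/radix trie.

7

Leaves are exactly the stored words that no other stored word extends.
Those words: "bgtnwtrlhf", "bgtnwtrlyqc", "bguqrawgbyob", "bgxhnwjtv", "bneimu", "bnl", "bz"
Leaf count: 7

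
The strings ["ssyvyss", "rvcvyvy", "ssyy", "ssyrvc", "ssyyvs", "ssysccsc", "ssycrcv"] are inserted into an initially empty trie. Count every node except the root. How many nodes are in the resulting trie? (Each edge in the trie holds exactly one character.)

29

Insert word by word; a character creates a node only if that edge doesn't already exist:
  "ssyvyss" → 7 new (s, s, y, v, y, s, s)
  "rvcvyvy" → 7 new (r, v, c, v, y, v, y)
  "ssyy" → prefix "ssy" already present; 1 new (y)
  "ssyrvc" → prefix "ssy" already present; 3 new (r, v, c)
  "ssyyvs" → prefix "ssyy" already present; 2 new (v, s)
  "ssysccsc" → prefix "ssy" already present; 5 new (s, c, c, s, c)
  "ssycrcv" → prefix "ssy" already present; 4 new (c, r, c, v)
Total nodes = 7 + 7 + 1 + 3 + 2 + 5 + 4 = 29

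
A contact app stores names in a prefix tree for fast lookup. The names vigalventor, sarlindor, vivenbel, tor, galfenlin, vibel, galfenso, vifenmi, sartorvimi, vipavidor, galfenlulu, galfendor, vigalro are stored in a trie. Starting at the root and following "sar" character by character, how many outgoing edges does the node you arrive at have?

Follow the path "sar" to its node, then look at its outgoing edges.
Characters that immediately follow "sar" among the stored strings: {l, t}.
That node has 2 child edges.

2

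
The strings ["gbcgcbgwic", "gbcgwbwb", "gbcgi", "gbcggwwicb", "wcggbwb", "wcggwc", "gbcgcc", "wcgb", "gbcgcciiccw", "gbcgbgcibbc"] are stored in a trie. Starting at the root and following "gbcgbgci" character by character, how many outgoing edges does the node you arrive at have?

The children of the "gbcgbgci" node are the distinct next characters among strings starting with "gbcgbgci".
Distinct next characters after "gbcgbgci": b.
That node has 1 child edge.

1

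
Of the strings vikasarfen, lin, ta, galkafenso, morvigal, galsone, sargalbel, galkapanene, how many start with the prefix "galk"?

2

Filter for entries beginning with "galk":
Matches: "galkafenso", "galkapanene"
Count: 2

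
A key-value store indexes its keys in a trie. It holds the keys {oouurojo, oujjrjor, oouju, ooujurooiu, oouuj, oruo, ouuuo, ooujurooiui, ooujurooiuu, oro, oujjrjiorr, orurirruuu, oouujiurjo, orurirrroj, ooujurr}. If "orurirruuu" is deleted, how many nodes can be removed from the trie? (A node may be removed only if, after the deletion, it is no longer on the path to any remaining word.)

After clearing the end-marker at "orurirruuu", prune upward until reaching a node still needed by another word.
The suffix "uuu" (3 nodes) is used only by "orurirruuu"; the node for "orurirr" still has the child "r", so pruning stops there.
Nodes removed: 3

3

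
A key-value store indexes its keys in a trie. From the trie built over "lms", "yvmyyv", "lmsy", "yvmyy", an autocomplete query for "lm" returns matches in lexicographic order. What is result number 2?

Filter for "lm…" and sort: "lms", "lmsy"
The 2nd is lmsy.

lmsy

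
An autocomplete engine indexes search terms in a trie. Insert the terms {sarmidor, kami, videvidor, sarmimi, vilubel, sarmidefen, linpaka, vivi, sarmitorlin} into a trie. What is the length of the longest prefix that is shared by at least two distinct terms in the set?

The deepest shared node is where two words last agree before diverging.
"sarmidefen" and "sarmidor" agree on "sarmid" (6 characters) before diverging; nothing deeper is shared.
Longest shared-prefix length: 6

6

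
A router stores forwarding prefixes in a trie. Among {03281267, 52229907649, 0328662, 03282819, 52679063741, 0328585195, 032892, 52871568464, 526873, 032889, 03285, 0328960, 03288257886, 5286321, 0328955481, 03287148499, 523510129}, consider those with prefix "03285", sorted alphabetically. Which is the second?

0328585195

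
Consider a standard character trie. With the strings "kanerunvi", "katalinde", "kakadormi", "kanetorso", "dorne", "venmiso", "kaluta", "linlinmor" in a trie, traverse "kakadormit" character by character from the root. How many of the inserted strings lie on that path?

1

Traverse "kakadormit" character by character; count nodes along the way that are marked as word ends.
Prefixes of the query that are stored words: "kakadormi"
Count: 1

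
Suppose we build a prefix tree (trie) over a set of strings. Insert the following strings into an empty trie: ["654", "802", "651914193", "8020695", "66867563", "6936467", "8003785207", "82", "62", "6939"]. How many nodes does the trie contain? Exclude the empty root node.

41

Trace insertions, counting only characters that open a new branch:
  "654" → 3 new (6, 5, 4)
  "802" → 3 new (8, 0, 2)
  "651914193" → prefix "65" already present; 7 new (1, 9, 1, 4, 1, 9, 3)
  "8020695" → prefix "802" already present; 4 new (0, 6, 9, 5)
  "66867563" → prefix "6" already present; 7 new (6, 8, 6, 7, 5, 6, 3)
  "6936467" → prefix "6" already present; 6 new (9, 3, 6, 4, 6, 7)
  "8003785207" → prefix "80" already present; 8 new (0, 3, 7, 8, 5, 2, 0, 7)
  "82" → prefix "8" already present; 1 new (2)
  "62" → prefix "6" already present; 1 new (2)
  "6939" → prefix "693" already present; 1 new (9)
Total nodes = 3 + 3 + 7 + 4 + 7 + 6 + 8 + 1 + 1 + 1 = 41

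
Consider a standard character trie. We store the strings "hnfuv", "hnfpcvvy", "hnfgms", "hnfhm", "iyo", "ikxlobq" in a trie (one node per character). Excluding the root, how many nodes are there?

Count nodes per top-level branch (shared prefixes stored once):
  'h'-branch (hnfgms, hnfhm, hnfpcvvy, hnfuv): 15 nodes
  'i'-branch (ikxlobq, iyo): 9 nodes
Sum: 24

24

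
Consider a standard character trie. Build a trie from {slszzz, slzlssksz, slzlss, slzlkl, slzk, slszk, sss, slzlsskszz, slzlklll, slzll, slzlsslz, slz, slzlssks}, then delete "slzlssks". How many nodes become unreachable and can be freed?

Walk "slzlssks" from the leaf back toward the root, removing each node that no remaining word uses.
Every node on "slzlssks" is still needed (e.g. by "slzlssksz"), so nothing is freed.
Nodes removed: 0

0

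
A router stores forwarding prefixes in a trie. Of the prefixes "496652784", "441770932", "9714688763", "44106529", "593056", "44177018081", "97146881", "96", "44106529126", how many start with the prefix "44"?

4

Walk to "44"; the words in its subtree are exactly those with that prefix.
Words under "44": 44106529, 44106529126, 44177018081, 441770932
Count: 4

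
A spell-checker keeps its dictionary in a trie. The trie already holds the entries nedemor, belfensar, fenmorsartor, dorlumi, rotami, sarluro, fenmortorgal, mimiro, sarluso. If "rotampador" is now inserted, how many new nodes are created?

"rotam" is already a path in the trie; the remaining "pador" must be added.
So 10 − 5 = 5 new nodes.

5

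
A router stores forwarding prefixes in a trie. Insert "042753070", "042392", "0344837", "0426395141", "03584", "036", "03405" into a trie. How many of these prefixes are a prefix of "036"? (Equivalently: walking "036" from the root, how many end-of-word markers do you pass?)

Walk "036" from the root; an end-of-word marker is hit whenever a stored word is a prefix of "036".
Prefixes of the query that are stored words: "036"
Count: 1

1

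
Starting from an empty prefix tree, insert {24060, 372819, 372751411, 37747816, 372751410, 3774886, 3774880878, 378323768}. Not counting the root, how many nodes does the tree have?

38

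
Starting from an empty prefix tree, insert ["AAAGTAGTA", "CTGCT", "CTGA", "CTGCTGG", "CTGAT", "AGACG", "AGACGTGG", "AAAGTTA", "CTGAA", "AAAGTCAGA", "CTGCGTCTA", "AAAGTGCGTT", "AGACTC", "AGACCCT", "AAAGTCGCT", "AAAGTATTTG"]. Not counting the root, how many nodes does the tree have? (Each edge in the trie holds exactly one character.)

Trace insertions, counting only characters that open a new branch:
  "AAAGTAGTA" → 9 new (A, A, A, G, T, A, G, T, A)
  "CTGCT" → 5 new (C, T, G, C, T)
  "CTGA" → prefix "CTG" already present; 1 new (A)
  "CTGCTGG" → prefix "CTGCT" already present; 2 new (G, G)
  "CTGAT" → prefix "CTGA" already present; 1 new (T)
  "AGACG" → prefix "A" already present; 4 new (G, A, C, G)
  "AGACGTGG" → prefix "AGACG" already present; 3 new (T, G, G)
  "AAAGTTA" → prefix "AAAGT" already present; 2 new (T, A)
  "CTGAA" → prefix "CTGA" already present; 1 new (A)
  "AAAGTCAGA" → prefix "AAAGT" already present; 4 new (C, A, G, A)
  "CTGCGTCTA" → prefix "CTGC" already present; 5 new (G, T, C, T, A)
  "AAAGTGCGTT" → prefix "AAAGT" already present; 5 new (G, C, G, T, T)
  "AGACTC" → prefix "AGAC" already present; 2 new (T, C)
  "AGACCCT" → prefix "AGAC" already present; 3 new (C, C, T)
  "AAAGTCGCT" → prefix "AAAGTC" already present; 3 new (G, C, T)
  "AAAGTATTTG" → prefix "AAAGTA" already present; 4 new (T, T, T, G)
Total nodes = 9 + 5 + 1 + 2 + 1 + 4 + 3 + 2 + 1 + 4 + 5 + 5 + 2 + 3 + 3 + 4 = 54

54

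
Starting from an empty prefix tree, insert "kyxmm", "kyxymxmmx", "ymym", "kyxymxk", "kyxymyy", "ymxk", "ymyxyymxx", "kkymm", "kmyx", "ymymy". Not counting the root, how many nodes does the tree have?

34

Trace insertions, counting only characters that open a new branch:
  "kyxmm" → 5 new (k, y, x, m, m)
  "kyxymxmmx" → prefix "kyx" already present; 6 new (y, m, x, m, m, x)
  "ymym" → 4 new (y, m, y, m)
  "kyxymxk" → prefix "kyxymx" already present; 1 new (k)
  "kyxymyy" → prefix "kyxym" already present; 2 new (y, y)
  "ymxk" → prefix "ym" already present; 2 new (x, k)
  "ymyxyymxx" → prefix "ymy" already present; 6 new (x, y, y, m, x, x)
  "kkymm" → prefix "k" already present; 4 new (k, y, m, m)
  "kmyx" → prefix "k" already present; 3 new (m, y, x)
  "ymymy" → prefix "ymym" already present; 1 new (y)
Total nodes = 5 + 6 + 4 + 1 + 2 + 2 + 6 + 4 + 3 + 1 = 34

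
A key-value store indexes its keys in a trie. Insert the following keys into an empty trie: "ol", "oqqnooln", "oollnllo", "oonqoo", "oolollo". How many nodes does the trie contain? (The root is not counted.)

24

Count nodes per top-level branch (shared prefixes stored once):
  'o'-branch (ol, oollnllo, oolollo, oonqoo, oqqnooln): 24 nodes
Sum: 24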